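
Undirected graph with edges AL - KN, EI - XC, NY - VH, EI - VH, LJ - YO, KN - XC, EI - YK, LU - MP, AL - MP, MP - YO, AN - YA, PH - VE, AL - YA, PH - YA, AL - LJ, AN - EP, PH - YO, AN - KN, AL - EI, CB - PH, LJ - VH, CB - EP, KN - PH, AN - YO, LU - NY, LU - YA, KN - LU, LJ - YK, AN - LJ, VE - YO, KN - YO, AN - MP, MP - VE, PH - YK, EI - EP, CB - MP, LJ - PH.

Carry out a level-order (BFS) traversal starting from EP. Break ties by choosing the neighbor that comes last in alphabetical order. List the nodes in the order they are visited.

Visit EP; enqueue EI, CB, AN → queue [EI, CB, AN]
Visit EI; enqueue YK, XC, VH, AL → queue [CB, AN, YK, XC, VH, AL]
Visit CB; enqueue PH, MP → queue [AN, YK, XC, VH, AL, PH, MP]
Visit AN; enqueue YO, YA, LJ, KN → queue [YK, XC, VH, AL, PH, MP, YO, YA, LJ, KN]
Visit YK → queue [XC, VH, AL, PH, MP, YO, YA, LJ, KN]
Visit XC → queue [VH, AL, PH, MP, YO, YA, LJ, KN]
Visit VH; enqueue NY → queue [AL, PH, MP, YO, YA, LJ, KN, NY]
Visit AL → queue [PH, MP, YO, YA, LJ, KN, NY]
Visit PH; enqueue VE → queue [MP, YO, YA, LJ, KN, NY, VE]
Visit MP; enqueue LU → queue [YO, YA, LJ, KN, NY, VE, LU]
Visit YO → queue [YA, LJ, KN, NY, VE, LU]
Visit YA → queue [LJ, KN, NY, VE, LU]
Visit LJ → queue [KN, NY, VE, LU]
Visit KN → queue [NY, VE, LU]
Visit NY → queue [VE, LU]
Visit VE → queue [LU]
Visit LU → queue []

EP → EI → CB → AN → YK → XC → VH → AL → PH → MP → YO → YA → LJ → KN → NY → VE → LU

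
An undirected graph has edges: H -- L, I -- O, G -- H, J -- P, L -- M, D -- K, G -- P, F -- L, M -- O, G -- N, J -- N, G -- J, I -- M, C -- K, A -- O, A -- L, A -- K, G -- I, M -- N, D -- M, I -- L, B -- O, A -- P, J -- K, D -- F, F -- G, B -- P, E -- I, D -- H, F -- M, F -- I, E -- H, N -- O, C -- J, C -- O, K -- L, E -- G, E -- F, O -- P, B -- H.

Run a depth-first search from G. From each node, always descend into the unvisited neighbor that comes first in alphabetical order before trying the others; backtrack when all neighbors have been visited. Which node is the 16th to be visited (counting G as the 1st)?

Visit G
G → E
E → F
F → D
D → H
H → B
B → O
O → A
A → K
K → C
C → J
J → N
N → M
M → I
I → L
J → P

Visit order: G, E, F, D, H, B, O, A, K, C, J, N, M, I, L, P

P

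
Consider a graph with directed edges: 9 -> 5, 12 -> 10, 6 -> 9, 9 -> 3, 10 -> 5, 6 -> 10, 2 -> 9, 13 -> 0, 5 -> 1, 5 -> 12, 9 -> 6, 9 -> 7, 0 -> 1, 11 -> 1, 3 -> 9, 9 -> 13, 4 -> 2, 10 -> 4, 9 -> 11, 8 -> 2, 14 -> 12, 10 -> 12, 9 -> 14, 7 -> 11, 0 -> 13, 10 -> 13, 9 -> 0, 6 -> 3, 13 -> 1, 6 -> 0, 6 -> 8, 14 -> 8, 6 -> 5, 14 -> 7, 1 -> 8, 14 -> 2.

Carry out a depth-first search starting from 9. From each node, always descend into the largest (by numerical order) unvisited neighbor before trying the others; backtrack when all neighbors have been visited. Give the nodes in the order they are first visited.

Visit 9
9 → 14
14 → 12
12 → 10
10 → 13
13 → 1
1 → 8
8 → 2
13 → 0
10 → 5
10 → 4
14 → 7
7 → 11
9 → 6
6 → 3

9 → 14 → 12 → 10 → 13 → 1 → 8 → 2 → 0 → 5 → 4 → 7 → 11 → 6 → 3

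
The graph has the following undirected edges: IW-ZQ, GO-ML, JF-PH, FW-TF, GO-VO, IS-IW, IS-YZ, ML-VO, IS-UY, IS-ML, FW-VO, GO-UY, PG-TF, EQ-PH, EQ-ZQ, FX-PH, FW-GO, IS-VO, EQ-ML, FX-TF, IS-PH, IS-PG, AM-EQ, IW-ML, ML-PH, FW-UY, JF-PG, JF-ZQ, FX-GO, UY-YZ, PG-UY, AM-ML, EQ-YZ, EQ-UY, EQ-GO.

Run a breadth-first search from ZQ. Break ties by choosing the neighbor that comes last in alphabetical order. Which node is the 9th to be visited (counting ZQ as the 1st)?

Visit ZQ; enqueue JF, IW, EQ → queue [JF, IW, EQ]
Visit JF; enqueue PH, PG → queue [IW, EQ, PH, PG]
Visit IW; enqueue ML, IS → queue [EQ, PH, PG, ML, IS]
Visit EQ; enqueue YZ, UY, GO, AM → queue [PH, PG, ML, IS, YZ, UY, GO, AM]
Visit PH; enqueue FX → queue [PG, ML, IS, YZ, UY, GO, AM, FX]
Visit PG; enqueue TF → queue [ML, IS, YZ, UY, GO, AM, FX, TF]
Visit ML; enqueue VO → queue [IS, YZ, UY, GO, AM, FX, TF, VO]
Visit IS → queue [YZ, UY, GO, AM, FX, TF, VO]
Visit YZ → queue [UY, GO, AM, FX, TF, VO]
Visit UY; enqueue FW → queue [GO, AM, FX, TF, VO, FW]
Visit GO → queue [AM, FX, TF, VO, FW]
Visit AM → queue [FX, TF, VO, FW]
Visit FX → queue [TF, VO, FW]
Visit TF → queue [VO, FW]
Visit VO → queue [FW]
Visit FW → queue []

Visit order: ZQ, JF, IW, EQ, PH, PG, ML, IS, YZ, UY, GO, AM, FX, TF, VO, FW

YZ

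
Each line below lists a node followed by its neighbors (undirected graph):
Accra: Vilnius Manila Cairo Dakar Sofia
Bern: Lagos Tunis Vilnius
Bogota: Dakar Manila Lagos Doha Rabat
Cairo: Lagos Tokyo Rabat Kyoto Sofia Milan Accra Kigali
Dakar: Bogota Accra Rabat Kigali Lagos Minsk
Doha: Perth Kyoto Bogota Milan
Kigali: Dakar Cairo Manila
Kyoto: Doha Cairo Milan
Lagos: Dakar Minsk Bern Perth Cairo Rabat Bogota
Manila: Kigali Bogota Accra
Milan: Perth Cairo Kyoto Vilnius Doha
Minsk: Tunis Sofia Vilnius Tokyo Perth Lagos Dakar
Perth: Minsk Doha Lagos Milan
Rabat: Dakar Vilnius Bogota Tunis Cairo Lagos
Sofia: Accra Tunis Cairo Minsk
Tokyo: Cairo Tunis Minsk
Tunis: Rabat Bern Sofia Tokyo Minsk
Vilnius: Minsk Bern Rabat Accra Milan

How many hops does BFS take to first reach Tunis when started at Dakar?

2

Level 0: Dakar
Level 1: Accra, Bogota, Kigali, Lagos, Minsk, Rabat
Level 2: Bern, Cairo, Doha, Manila, Perth, Sofia, Tokyo, Tunis, Vilnius
Level 3: Kyoto, Milan
Tunis first appears at level 2.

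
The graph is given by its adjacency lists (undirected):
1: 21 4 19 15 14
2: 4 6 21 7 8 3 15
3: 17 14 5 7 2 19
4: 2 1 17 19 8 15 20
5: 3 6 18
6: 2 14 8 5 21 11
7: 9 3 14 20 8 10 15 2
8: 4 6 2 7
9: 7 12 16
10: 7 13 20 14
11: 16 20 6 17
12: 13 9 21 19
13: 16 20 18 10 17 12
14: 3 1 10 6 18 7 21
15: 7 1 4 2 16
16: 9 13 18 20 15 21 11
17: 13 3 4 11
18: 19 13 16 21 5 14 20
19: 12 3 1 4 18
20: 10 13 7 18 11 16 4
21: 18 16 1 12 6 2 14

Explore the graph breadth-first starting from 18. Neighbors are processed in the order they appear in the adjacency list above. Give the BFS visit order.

18 → 19 → 13 → 16 → 21 → 5 → 14 → 20 → 12 → 3 → 1 → 4 → 10 → 17 → 9 → 15 → 11 → 6 → 2 → 7 → 8

Visit 18; enqueue 19, 13, 16, 21, 5, 14, 20 → queue [19, 13, 16, 21, 5, 14, 20]
Visit 19; enqueue 12, 3, 1, 4 → queue [13, 16, 21, 5, 14, 20, 12, 3, 1, 4]
Visit 13; enqueue 10, 17 → queue [16, 21, 5, 14, 20, 12, 3, 1, 4, 10, 17]
Visit 16; enqueue 9, 15, 11 → queue [21, 5, 14, 20, 12, 3, 1, 4, 10, 17, 9, 15, 11]
Visit 21; enqueue 6, 2 → queue [5, 14, 20, 12, 3, 1, 4, 10, 17, 9, 15, 11, 6, 2]
Visit 5 → queue [14, 20, 12, 3, 1, 4, 10, 17, 9, 15, 11, 6, 2]
Visit 14; enqueue 7 → queue [20, 12, 3, 1, 4, 10, 17, 9, 15, 11, 6, 2, 7]
Visit 20 → queue [12, 3, 1, 4, 10, 17, 9, 15, 11, 6, 2, 7]
Visit 12 → queue [3, 1, 4, 10, 17, 9, 15, 11, 6, 2, 7]
Visit 3 → queue [1, 4, 10, 17, 9, 15, 11, 6, 2, 7]
Visit 1 → queue [4, 10, 17, 9, 15, 11, 6, 2, 7]
Visit 4; enqueue 8 → queue [10, 17, 9, 15, 11, 6, 2, 7, 8]
Visit 10 → queue [17, 9, 15, 11, 6, 2, 7, 8]
Visit 17 → queue [9, 15, 11, 6, 2, 7, 8]
Visit 9 → queue [15, 11, 6, 2, 7, 8]
Visit 15 → queue [11, 6, 2, 7, 8]
Visit 11 → queue [6, 2, 7, 8]
Visit 6 → queue [2, 7, 8]
Visit 2 → queue [7, 8]
Visit 7 → queue [8]
Visit 8 → queue []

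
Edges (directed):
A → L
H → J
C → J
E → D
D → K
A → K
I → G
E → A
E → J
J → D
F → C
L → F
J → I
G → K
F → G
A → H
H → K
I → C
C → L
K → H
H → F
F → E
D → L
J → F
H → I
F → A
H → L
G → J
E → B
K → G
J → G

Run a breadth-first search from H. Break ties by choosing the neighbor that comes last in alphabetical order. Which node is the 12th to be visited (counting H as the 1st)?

B

Visit H; enqueue L, K, J, I, F → queue [L, K, J, I, F]
Visit L → queue [K, J, I, F]
Visit K; enqueue G → queue [J, I, F, G]
Visit J; enqueue D → queue [I, F, G, D]
Visit I; enqueue C → queue [F, G, D, C]
Visit F; enqueue E, A → queue [G, D, C, E, A]
Visit G → queue [D, C, E, A]
Visit D → queue [C, E, A]
Visit C → queue [E, A]
Visit E; enqueue B → queue [A, B]
Visit A → queue [B]
Visit B → queue []

Visit order: H, L, K, J, I, F, G, D, C, E, A, B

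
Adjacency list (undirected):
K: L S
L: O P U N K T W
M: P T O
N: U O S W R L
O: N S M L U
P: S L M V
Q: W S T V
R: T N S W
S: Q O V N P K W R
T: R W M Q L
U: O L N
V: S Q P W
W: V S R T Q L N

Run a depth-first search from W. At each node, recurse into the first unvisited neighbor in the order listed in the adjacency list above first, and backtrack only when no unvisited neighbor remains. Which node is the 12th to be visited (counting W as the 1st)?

L

Visit W
W → V
V → S
S → Q
Q → T
T → R
R → N
N → U
U → O
O → M
M → P
P → L
L → K

Visit order: W, V, S, Q, T, R, N, U, O, M, P, L, K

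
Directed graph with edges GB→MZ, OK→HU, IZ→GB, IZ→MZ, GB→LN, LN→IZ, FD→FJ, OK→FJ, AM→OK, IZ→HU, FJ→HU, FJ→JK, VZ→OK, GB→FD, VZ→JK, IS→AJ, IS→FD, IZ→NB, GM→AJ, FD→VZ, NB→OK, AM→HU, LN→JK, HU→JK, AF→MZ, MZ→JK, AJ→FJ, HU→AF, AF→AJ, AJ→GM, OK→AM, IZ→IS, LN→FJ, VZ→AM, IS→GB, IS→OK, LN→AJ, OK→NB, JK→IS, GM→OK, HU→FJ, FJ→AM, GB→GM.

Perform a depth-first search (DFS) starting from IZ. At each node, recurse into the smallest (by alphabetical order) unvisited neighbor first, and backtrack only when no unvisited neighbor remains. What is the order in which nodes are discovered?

Visit IZ
IZ → GB
GB → FD
FD → FJ
FJ → AM
AM → HU
HU → AF
AF → AJ
AJ → GM
GM → OK
OK → NB
AF → MZ
MZ → JK
JK → IS
FD → VZ
GB → LN

IZ -> GB -> FD -> FJ -> AM -> HU -> AF -> AJ -> GM -> OK -> NB -> MZ -> JK -> IS -> VZ -> LN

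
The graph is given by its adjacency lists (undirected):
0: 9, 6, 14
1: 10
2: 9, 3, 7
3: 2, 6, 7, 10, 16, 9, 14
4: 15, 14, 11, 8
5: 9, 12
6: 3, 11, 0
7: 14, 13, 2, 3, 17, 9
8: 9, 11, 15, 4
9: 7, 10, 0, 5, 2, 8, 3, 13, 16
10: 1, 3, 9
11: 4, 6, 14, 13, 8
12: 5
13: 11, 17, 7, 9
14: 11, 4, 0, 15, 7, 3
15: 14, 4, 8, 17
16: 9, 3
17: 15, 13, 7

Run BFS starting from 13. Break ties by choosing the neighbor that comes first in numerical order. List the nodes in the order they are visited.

Visit 13; enqueue 7, 9, 11, 17 → queue [7, 9, 11, 17]
Visit 7; enqueue 2, 3, 14 → queue [9, 11, 17, 2, 3, 14]
Visit 9; enqueue 0, 5, 8, 10, 16 → queue [11, 17, 2, 3, 14, 0, 5, 8, 10, 16]
Visit 11; enqueue 4, 6 → queue [17, 2, 3, 14, 0, 5, 8, 10, 16, 4, 6]
Visit 17; enqueue 15 → queue [2, 3, 14, 0, 5, 8, 10, 16, 4, 6, 15]
Visit 2 → queue [3, 14, 0, 5, 8, 10, 16, 4, 6, 15]
Visit 3 → queue [14, 0, 5, 8, 10, 16, 4, 6, 15]
Visit 14 → queue [0, 5, 8, 10, 16, 4, 6, 15]
Visit 0 → queue [5, 8, 10, 16, 4, 6, 15]
Visit 5; enqueue 12 → queue [8, 10, 16, 4, 6, 15, 12]
Visit 8 → queue [10, 16, 4, 6, 15, 12]
Visit 10; enqueue 1 → queue [16, 4, 6, 15, 12, 1]
Visit 16 → queue [4, 6, 15, 12, 1]
Visit 4 → queue [6, 15, 12, 1]
Visit 6 → queue [15, 12, 1]
Visit 15 → queue [12, 1]
Visit 12 → queue [1]
Visit 1 → queue []

13, 7, 9, 11, 17, 2, 3, 14, 0, 5, 8, 10, 16, 4, 6, 15, 12, 1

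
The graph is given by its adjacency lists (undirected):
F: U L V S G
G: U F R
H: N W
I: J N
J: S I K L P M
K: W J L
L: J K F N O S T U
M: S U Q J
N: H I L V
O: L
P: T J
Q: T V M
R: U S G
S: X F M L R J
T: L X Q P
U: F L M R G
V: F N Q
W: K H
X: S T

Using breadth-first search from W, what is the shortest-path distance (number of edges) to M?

Level 0: W
Level 1: H, K
Level 2: J, L, N
Level 3: F, I, M, O, P, S, T, U, V
Level 4: G, Q, R, X
M first appears at level 3.

3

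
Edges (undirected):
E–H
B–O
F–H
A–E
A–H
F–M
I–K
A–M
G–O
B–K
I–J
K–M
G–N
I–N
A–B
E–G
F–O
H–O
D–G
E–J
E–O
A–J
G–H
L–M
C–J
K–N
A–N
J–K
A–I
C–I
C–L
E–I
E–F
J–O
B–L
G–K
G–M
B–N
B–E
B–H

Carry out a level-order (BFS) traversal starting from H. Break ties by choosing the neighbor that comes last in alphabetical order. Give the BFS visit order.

Visit H; enqueue O, G, F, E, B, A → queue [O, G, F, E, B, A]
Visit O; enqueue J → queue [G, F, E, B, A, J]
Visit G; enqueue N, M, K, D → queue [F, E, B, A, J, N, M, K, D]
Visit F → queue [E, B, A, J, N, M, K, D]
Visit E; enqueue I → queue [B, A, J, N, M, K, D, I]
Visit B; enqueue L → queue [A, J, N, M, K, D, I, L]
Visit A → queue [J, N, M, K, D, I, L]
Visit J; enqueue C → queue [N, M, K, D, I, L, C]
Visit N → queue [M, K, D, I, L, C]
Visit M → queue [K, D, I, L, C]
Visit K → queue [D, I, L, C]
Visit D → queue [I, L, C]
Visit I → queue [L, C]
Visit L → queue [C]
Visit C → queue []

H -> O -> G -> F -> E -> B -> A -> J -> N -> M -> K -> D -> I -> L -> C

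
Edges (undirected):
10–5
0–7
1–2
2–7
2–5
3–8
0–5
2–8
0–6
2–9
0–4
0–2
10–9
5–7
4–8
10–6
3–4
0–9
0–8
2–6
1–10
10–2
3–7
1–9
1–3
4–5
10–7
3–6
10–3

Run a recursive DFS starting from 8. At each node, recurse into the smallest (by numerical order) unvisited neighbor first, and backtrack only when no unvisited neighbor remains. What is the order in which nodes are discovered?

8 0 2 1 3 4 5 7 10 6 9

Visit 8
8 → 0
0 → 2
2 → 1
1 → 3
3 → 4
4 → 5
5 → 7
7 → 10
10 → 6
10 → 9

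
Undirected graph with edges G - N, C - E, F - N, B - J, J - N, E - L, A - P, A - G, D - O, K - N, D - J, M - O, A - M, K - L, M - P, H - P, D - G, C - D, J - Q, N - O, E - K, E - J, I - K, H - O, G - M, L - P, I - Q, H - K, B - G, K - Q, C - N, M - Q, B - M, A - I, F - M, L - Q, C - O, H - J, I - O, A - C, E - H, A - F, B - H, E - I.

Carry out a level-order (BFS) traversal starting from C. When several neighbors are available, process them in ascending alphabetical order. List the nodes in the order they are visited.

Visit C; enqueue A, D, E, N, O → queue [A, D, E, N, O]
Visit A; enqueue F, G, I, M, P → queue [D, E, N, O, F, G, I, M, P]
Visit D; enqueue J → queue [E, N, O, F, G, I, M, P, J]
Visit E; enqueue H, K, L → queue [N, O, F, G, I, M, P, J, H, K, L]
Visit N → queue [O, F, G, I, M, P, J, H, K, L]
Visit O → queue [F, G, I, M, P, J, H, K, L]
Visit F → queue [G, I, M, P, J, H, K, L]
Visit G; enqueue B → queue [I, M, P, J, H, K, L, B]
Visit I; enqueue Q → queue [M, P, J, H, K, L, B, Q]
Visit M → queue [P, J, H, K, L, B, Q]
Visit P → queue [J, H, K, L, B, Q]
Visit J → queue [H, K, L, B, Q]
Visit H → queue [K, L, B, Q]
Visit K → queue [L, B, Q]
Visit L → queue [B, Q]
Visit B → queue [Q]
Visit Q → queue []

C -> A -> D -> E -> N -> O -> F -> G -> I -> M -> P -> J -> H -> K -> L -> B -> Q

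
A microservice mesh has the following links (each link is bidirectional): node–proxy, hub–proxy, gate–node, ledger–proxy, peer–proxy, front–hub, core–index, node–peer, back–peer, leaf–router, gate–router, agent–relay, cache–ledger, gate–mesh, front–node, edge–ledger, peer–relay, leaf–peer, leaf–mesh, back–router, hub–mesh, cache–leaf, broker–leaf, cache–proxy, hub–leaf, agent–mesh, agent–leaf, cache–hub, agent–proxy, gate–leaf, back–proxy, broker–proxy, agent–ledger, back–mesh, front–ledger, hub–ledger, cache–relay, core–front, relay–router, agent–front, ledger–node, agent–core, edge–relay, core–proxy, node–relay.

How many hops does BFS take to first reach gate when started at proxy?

Level 0: proxy
Level 1: agent, back, broker, cache, core, hub, ledger, node, peer
Level 2: edge, front, gate, index, leaf, mesh, relay, router
gate first appears at level 2.

2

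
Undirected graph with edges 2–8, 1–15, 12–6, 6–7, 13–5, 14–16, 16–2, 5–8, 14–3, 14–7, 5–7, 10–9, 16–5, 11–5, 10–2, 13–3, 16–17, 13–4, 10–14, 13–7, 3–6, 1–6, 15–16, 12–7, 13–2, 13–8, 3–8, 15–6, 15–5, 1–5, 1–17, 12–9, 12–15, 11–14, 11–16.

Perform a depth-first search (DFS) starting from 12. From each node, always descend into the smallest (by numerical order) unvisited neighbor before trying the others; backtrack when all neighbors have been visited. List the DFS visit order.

12 6 1 5 7 13 2 8 3 14 10 9 11 16 15 17 4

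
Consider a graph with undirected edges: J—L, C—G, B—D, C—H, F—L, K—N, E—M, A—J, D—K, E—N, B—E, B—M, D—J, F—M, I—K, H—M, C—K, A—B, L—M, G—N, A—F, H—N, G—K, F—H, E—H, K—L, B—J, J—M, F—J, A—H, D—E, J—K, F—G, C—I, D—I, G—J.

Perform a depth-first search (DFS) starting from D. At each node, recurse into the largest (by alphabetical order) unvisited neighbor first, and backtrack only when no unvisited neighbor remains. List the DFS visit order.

D → K → N → H → M → L → J → G → F → A → B → E → C → I

Visit D
D → K
K → N
N → H
H → M
M → L
L → J
J → G
G → F
F → A
A → B
B → E
G → C
C → I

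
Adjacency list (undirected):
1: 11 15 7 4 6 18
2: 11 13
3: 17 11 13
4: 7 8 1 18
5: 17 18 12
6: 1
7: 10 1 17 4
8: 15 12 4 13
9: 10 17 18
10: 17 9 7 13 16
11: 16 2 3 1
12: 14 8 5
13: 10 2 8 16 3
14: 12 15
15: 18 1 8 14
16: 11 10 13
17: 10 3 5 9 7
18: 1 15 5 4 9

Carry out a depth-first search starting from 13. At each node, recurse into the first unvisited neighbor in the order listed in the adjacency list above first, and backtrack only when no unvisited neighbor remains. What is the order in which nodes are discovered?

13, 10, 17, 3, 11, 16, 2, 1, 15, 18, 5, 12, 14, 8, 4, 7, 9, 6

Visit 13
13 → 10
10 → 17
17 → 3
3 → 11
11 → 16
11 → 2
11 → 1
1 → 15
15 → 18
18 → 5
5 → 12
12 → 14
12 → 8
8 → 4
4 → 7
18 → 9
1 → 6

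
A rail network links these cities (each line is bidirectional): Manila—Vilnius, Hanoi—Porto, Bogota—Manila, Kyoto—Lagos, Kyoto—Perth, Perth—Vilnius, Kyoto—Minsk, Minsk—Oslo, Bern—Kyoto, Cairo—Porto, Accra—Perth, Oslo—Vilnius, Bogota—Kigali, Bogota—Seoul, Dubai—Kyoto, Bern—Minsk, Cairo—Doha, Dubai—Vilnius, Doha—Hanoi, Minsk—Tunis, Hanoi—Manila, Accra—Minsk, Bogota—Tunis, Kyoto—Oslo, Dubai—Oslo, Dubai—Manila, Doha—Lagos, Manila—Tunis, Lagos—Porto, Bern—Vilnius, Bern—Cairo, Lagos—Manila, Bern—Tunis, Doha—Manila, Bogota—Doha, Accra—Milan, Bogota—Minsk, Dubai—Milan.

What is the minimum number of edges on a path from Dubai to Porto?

3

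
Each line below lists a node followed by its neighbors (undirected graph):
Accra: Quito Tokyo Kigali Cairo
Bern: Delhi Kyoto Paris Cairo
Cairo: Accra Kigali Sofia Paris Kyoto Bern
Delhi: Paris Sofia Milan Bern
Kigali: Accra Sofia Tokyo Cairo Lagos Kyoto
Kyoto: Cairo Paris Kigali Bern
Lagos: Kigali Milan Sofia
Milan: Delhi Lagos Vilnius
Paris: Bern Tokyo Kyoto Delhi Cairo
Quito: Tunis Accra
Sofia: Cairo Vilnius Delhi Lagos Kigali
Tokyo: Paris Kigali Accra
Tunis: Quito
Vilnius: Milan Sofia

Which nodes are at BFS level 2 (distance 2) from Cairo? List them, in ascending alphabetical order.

Delhi, Lagos, Quito, Tokyo, Vilnius

Level 0: Cairo
Level 1: Accra, Bern, Kigali, Kyoto, Paris, Sofia
Level 2: Delhi, Lagos, Quito, Tokyo, Vilnius
Level 3: Milan, Tunis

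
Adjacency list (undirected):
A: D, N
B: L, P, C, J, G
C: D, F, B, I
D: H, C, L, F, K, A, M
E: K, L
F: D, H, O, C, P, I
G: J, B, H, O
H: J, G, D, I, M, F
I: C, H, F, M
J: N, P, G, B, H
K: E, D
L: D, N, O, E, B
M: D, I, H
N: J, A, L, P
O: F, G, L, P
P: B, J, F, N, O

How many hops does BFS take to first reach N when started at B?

2

Level 0: B
Level 1: C, G, J, L, P
Level 2: D, E, F, H, I, N, O
Level 3: A, K, M
N first appears at level 2.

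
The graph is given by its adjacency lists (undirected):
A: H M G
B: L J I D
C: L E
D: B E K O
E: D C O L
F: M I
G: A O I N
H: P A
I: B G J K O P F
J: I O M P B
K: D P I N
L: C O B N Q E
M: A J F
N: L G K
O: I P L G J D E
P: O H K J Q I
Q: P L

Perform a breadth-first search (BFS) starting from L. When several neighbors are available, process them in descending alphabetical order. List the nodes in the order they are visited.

Visit L; enqueue Q, O, N, E, C, B → queue [Q, O, N, E, C, B]
Visit Q; enqueue P → queue [O, N, E, C, B, P]
Visit O; enqueue J, I, G, D → queue [N, E, C, B, P, J, I, G, D]
Visit N; enqueue K → queue [E, C, B, P, J, I, G, D, K]
Visit E → queue [C, B, P, J, I, G, D, K]
Visit C → queue [B, P, J, I, G, D, K]
Visit B → queue [P, J, I, G, D, K]
Visit P; enqueue H → queue [J, I, G, D, K, H]
Visit J; enqueue M → queue [I, G, D, K, H, M]
Visit I; enqueue F → queue [G, D, K, H, M, F]
Visit G; enqueue A → queue [D, K, H, M, F, A]
Visit D → queue [K, H, M, F, A]
Visit K → queue [H, M, F, A]
Visit H → queue [M, F, A]
Visit M → queue [F, A]
Visit F → queue [A]
Visit A → queue []

L, Q, O, N, E, C, B, P, J, I, G, D, K, H, M, F, A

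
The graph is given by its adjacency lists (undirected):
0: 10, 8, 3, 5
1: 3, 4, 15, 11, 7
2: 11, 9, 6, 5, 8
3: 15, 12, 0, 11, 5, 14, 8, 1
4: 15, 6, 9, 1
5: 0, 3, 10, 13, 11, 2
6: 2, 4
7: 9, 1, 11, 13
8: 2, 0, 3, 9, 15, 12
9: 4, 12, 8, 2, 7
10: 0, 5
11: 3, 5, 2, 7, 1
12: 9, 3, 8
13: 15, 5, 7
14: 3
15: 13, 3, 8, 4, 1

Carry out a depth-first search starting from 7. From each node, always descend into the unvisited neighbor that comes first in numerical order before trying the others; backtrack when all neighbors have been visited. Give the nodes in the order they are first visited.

Visit 7
7 → 1
1 → 3
3 → 0
0 → 5
5 → 2
2 → 6
6 → 4
4 → 9
9 → 8
8 → 12
8 → 15
15 → 13
2 → 11
5 → 10
3 → 14

7 -> 1 -> 3 -> 0 -> 5 -> 2 -> 6 -> 4 -> 9 -> 8 -> 12 -> 15 -> 13 -> 11 -> 10 -> 14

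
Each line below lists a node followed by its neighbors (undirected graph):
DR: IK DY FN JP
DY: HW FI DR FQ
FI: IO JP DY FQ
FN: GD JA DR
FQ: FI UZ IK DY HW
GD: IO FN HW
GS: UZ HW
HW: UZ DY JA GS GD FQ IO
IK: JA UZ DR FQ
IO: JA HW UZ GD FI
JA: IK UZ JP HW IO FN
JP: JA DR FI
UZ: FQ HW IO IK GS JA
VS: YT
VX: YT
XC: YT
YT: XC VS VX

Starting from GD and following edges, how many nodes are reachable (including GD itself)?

13

BFS from GD visits: GD, IO, FN, HW, JA, UZ, FI, DR, DY, GS, FQ, IK, JP
Reachable nodes: 13 of 17 total.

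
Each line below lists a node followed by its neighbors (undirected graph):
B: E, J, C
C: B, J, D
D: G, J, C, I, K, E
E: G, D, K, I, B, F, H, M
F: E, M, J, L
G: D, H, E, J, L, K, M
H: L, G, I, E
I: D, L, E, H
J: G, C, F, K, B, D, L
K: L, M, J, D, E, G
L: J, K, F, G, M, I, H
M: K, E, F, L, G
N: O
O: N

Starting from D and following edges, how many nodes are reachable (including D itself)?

12

BFS from D visits: D, G, J, C, I, K, E, H, L, M, F, B
Reachable nodes: 12 of 14 total.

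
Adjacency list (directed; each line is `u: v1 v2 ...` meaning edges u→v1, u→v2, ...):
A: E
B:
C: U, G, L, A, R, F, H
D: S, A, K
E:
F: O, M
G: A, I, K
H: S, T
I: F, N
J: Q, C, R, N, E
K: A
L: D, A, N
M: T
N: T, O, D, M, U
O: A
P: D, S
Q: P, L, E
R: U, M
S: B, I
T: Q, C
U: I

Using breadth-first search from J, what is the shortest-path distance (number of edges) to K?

Level 0: J
Level 1: C, E, N, Q, R
Level 2: A, D, F, G, H, L, M, O, P, T, U
Level 3: I, K, S
Level 4: B
K first appears at level 3.

3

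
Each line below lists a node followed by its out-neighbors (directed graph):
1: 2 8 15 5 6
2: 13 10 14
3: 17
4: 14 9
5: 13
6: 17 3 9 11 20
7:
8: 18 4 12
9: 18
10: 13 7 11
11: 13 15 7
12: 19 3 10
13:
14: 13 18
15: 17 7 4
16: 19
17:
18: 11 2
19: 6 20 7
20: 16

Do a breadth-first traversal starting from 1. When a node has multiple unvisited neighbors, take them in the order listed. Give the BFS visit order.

1, 2, 8, 15, 5, 6, 13, 10, 14, 18, 4, 12, 17, 7, 3, 9, 11, 20, 19, 16

Visit 1; enqueue 2, 8, 15, 5, 6 → queue [2, 8, 15, 5, 6]
Visit 2; enqueue 13, 10, 14 → queue [8, 15, 5, 6, 13, 10, 14]
Visit 8; enqueue 18, 4, 12 → queue [15, 5, 6, 13, 10, 14, 18, 4, 12]
Visit 15; enqueue 17, 7 → queue [5, 6, 13, 10, 14, 18, 4, 12, 17, 7]
Visit 5 → queue [6, 13, 10, 14, 18, 4, 12, 17, 7]
Visit 6; enqueue 3, 9, 11, 20 → queue [13, 10, 14, 18, 4, 12, 17, 7, 3, 9, 11, 20]
Visit 13 → queue [10, 14, 18, 4, 12, 17, 7, 3, 9, 11, 20]
Visit 10 → queue [14, 18, 4, 12, 17, 7, 3, 9, 11, 20]
Visit 14 → queue [18, 4, 12, 17, 7, 3, 9, 11, 20]
Visit 18 → queue [4, 12, 17, 7, 3, 9, 11, 20]
Visit 4 → queue [12, 17, 7, 3, 9, 11, 20]
Visit 12; enqueue 19 → queue [17, 7, 3, 9, 11, 20, 19]
Visit 17 → queue [7, 3, 9, 11, 20, 19]
Visit 7 → queue [3, 9, 11, 20, 19]
Visit 3 → queue [9, 11, 20, 19]
Visit 9 → queue [11, 20, 19]
Visit 11 → queue [20, 19]
Visit 20; enqueue 16 → queue [19, 16]
Visit 19 → queue [16]
Visit 16 → queue []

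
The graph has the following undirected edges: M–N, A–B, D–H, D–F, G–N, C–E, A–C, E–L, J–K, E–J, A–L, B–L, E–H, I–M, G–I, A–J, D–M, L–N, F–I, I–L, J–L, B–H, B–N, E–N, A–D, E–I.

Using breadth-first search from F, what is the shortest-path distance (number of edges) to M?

Level 0: F
Level 1: D, I
Level 2: A, E, G, H, L, M
Level 3: B, C, J, N
Level 4: K
M first appears at level 2.

2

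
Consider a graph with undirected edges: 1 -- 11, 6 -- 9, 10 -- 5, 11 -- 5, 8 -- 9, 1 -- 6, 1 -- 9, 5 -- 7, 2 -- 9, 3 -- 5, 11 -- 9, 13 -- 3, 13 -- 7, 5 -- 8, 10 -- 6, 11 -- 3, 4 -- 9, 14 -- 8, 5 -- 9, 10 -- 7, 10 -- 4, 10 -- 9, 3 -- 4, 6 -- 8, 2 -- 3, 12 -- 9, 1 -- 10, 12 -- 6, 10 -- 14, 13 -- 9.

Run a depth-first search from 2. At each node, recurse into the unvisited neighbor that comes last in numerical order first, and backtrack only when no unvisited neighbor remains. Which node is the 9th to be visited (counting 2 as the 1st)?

12

Visit 2
2 → 9
9 → 13
13 → 7
7 → 10
10 → 14
14 → 8
8 → 6
6 → 12
6 → 1
1 → 11
11 → 5
5 → 3
3 → 4

Visit order: 2, 9, 13, 7, 10, 14, 8, 6, 12, 1, 11, 5, 3, 4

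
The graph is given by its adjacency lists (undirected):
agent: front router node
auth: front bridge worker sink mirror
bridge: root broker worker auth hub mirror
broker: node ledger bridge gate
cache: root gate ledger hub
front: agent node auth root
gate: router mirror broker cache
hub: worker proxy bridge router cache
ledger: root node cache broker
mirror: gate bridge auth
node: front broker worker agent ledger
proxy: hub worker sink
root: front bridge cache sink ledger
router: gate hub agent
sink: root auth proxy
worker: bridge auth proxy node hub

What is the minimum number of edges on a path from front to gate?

3

Level 0: front
Level 1: agent, auth, node, root
Level 2: bridge, broker, cache, ledger, mirror, router, sink, worker
Level 3: gate, hub, proxy
gate first appears at level 3.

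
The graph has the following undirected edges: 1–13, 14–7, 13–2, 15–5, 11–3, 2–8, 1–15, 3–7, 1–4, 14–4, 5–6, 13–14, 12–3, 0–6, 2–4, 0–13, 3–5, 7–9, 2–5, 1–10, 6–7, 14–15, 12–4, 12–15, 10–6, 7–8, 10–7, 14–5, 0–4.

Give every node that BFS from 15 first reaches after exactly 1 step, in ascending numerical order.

1, 5, 12, 14

Level 0: 15
Level 1: 1, 5, 12, 14
Level 2: 2, 3, 4, 6, 7, 10, 13
Level 3: 0, 8, 9, 11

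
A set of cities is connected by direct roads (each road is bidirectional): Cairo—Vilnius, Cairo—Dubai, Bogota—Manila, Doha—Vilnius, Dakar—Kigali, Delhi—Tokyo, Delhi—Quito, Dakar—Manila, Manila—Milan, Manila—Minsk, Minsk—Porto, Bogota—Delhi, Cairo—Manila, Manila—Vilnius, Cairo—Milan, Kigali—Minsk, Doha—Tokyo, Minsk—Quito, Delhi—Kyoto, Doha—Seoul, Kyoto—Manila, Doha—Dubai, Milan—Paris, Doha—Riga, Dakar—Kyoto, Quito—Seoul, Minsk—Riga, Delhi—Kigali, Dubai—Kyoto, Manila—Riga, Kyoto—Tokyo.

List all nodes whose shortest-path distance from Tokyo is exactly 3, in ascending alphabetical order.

Cairo, Milan, Minsk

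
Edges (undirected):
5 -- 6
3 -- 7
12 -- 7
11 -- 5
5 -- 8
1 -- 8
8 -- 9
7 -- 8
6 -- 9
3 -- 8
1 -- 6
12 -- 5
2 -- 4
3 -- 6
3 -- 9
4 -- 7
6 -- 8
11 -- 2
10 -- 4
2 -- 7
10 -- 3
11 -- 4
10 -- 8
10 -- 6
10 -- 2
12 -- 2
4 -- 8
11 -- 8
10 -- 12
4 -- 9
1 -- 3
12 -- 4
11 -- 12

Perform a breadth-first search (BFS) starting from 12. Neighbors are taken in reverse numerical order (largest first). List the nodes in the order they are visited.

Visit 12; enqueue 11, 10, 7, 5, 4, 2 → queue [11, 10, 7, 5, 4, 2]
Visit 11; enqueue 8 → queue [10, 7, 5, 4, 2, 8]
Visit 10; enqueue 6, 3 → queue [7, 5, 4, 2, 8, 6, 3]
Visit 7 → queue [5, 4, 2, 8, 6, 3]
Visit 5 → queue [4, 2, 8, 6, 3]
Visit 4; enqueue 9 → queue [2, 8, 6, 3, 9]
Visit 2 → queue [8, 6, 3, 9]
Visit 8; enqueue 1 → queue [6, 3, 9, 1]
Visit 6 → queue [3, 9, 1]
Visit 3 → queue [9, 1]
Visit 9 → queue [1]
Visit 1 → queue []

12, 11, 10, 7, 5, 4, 2, 8, 6, 3, 9, 1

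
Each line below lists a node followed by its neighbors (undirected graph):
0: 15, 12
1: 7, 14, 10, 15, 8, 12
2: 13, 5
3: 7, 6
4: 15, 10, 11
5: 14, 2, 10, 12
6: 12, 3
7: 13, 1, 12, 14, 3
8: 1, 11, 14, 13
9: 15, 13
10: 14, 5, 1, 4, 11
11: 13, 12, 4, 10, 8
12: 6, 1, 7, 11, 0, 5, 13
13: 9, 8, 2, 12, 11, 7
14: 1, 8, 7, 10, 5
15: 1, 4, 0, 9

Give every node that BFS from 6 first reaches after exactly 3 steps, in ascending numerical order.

Level 0: 6
Level 1: 3, 12
Level 2: 0, 1, 5, 7, 11, 13
Level 3: 2, 4, 8, 9, 10, 14, 15

2, 4, 8, 9, 10, 14, 15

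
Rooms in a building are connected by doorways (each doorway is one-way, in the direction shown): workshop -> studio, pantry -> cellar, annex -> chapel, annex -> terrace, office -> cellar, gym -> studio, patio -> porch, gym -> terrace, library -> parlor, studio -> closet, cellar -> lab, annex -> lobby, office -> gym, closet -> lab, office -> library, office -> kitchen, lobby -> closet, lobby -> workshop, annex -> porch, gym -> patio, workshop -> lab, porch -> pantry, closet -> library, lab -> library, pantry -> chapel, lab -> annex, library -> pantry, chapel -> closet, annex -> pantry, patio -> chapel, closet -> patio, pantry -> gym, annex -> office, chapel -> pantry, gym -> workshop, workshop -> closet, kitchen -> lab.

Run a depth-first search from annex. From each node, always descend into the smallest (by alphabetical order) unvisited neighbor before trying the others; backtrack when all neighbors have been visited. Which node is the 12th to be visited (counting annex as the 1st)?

terrace

Visit annex
annex → chapel
chapel → closet
closet → lab
lab → library
library → pantry
pantry → cellar
pantry → gym
gym → patio
patio → porch
gym → studio
gym → terrace
gym → workshop
library → parlor
annex → lobby
annex → office
office → kitchen

Visit order: annex, chapel, closet, lab, library, pantry, cellar, gym, patio, porch, studio, terrace, workshop, parlor, lobby, office, kitchen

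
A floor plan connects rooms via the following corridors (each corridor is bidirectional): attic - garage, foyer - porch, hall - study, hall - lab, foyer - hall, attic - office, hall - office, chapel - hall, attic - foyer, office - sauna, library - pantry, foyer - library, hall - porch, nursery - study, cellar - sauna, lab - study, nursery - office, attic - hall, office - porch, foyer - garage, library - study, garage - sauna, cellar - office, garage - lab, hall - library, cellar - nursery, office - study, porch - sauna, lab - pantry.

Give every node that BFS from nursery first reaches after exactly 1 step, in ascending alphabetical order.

cellar, office, study

Level 0: nursery
Level 1: cellar, office, study
Level 2: attic, hall, lab, library, porch, sauna
Level 3: chapel, foyer, garage, pantry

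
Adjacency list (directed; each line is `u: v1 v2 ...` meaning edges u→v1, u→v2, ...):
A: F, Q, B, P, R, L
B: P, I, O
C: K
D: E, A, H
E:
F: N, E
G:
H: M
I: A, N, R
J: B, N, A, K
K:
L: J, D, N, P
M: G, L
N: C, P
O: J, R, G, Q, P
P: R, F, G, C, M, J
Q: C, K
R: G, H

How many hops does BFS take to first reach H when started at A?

Level 0: A
Level 1: B, F, L, P, Q, R
Level 2: C, D, E, G, H, I, J, K, M, N, O
H first appears at level 2.

2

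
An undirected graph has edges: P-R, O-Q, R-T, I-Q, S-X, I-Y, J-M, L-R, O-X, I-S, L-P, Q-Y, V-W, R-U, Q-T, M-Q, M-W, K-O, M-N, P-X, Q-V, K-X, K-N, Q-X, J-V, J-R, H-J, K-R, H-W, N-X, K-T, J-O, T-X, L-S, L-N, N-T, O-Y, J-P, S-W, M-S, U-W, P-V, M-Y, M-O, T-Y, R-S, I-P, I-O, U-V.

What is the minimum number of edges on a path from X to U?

3

Level 0: X
Level 1: K, N, O, P, Q, S, T
Level 2: I, J, L, M, R, V, W, Y
Level 3: H, U
U first appears at level 3.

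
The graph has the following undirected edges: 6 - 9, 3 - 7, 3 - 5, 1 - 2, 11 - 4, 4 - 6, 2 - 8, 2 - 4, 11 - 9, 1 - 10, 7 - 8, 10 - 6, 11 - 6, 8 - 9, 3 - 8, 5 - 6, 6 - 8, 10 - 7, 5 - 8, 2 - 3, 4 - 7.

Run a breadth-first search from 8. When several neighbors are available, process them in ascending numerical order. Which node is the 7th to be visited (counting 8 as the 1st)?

Visit 8; enqueue 2, 3, 5, 6, 7, 9 → queue [2, 3, 5, 6, 7, 9]
Visit 2; enqueue 1, 4 → queue [3, 5, 6, 7, 9, 1, 4]
Visit 3 → queue [5, 6, 7, 9, 1, 4]
Visit 5 → queue [6, 7, 9, 1, 4]
Visit 6; enqueue 10, 11 → queue [7, 9, 1, 4, 10, 11]
Visit 7 → queue [9, 1, 4, 10, 11]
Visit 9 → queue [1, 4, 10, 11]
Visit 1 → queue [4, 10, 11]
Visit 4 → queue [10, 11]
Visit 10 → queue [11]
Visit 11 → queue []

Visit order: 8, 2, 3, 5, 6, 7, 9, 1, 4, 10, 11

9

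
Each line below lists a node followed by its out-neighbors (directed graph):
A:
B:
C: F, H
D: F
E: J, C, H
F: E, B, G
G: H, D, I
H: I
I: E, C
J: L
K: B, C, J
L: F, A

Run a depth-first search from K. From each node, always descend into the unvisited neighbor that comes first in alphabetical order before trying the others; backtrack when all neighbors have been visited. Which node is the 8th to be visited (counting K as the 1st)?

J

Visit K
K → B
K → C
C → F
F → E
E → H
H → I
E → J
J → L
L → A
F → G
G → D

Visit order: K, B, C, F, E, H, I, J, L, A, G, D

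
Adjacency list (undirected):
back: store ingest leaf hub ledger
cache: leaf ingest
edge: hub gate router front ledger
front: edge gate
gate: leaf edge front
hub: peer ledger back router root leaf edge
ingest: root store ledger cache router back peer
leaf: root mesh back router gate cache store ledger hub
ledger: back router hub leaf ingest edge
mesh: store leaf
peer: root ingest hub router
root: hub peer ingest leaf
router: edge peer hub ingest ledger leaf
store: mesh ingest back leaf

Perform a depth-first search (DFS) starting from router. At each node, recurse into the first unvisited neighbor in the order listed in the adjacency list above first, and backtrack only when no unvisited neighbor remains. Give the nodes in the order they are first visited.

Visit router
router → edge
edge → hub
hub → peer
peer → root
root → ingest
ingest → store
store → mesh
mesh → leaf
leaf → back
back → ledger
leaf → gate
gate → front
leaf → cache

router -> edge -> hub -> peer -> root -> ingest -> store -> mesh -> leaf -> back -> ledger -> gate -> front -> cache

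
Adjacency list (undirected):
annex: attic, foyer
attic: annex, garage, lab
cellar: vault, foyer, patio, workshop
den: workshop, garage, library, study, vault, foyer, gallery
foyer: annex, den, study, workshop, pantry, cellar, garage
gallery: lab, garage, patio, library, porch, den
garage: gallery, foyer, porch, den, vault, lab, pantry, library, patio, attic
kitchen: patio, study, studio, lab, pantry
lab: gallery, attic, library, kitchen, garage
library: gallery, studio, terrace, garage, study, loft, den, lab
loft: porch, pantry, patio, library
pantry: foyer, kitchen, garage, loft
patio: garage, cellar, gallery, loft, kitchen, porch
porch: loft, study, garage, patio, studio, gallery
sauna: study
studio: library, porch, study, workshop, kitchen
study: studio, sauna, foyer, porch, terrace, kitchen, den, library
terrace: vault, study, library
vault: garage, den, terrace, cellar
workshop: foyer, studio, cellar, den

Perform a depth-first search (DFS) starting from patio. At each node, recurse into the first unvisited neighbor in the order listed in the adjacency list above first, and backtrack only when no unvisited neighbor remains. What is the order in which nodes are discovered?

patio, garage, gallery, lab, attic, annex, foyer, den, workshop, studio, library, terrace, vault, cellar, study, sauna, porch, loft, pantry, kitchen

Visit patio
patio → garage
garage → gallery
gallery → lab
lab → attic
attic → annex
annex → foyer
foyer → den
den → workshop
workshop → studio
studio → library
library → terrace
terrace → vault
vault → cellar
terrace → study
study → sauna
study → porch
porch → loft
loft → pantry
pantry → kitchen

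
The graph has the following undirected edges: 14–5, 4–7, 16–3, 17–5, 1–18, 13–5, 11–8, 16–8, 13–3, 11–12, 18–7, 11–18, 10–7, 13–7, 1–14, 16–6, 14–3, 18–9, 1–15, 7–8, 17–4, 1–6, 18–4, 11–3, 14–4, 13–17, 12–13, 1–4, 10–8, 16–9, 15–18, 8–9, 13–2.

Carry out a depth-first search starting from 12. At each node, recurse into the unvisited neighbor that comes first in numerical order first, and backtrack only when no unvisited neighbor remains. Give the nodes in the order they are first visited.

12 → 11 → 3 → 13 → 2 → 5 → 14 → 1 → 4 → 7 → 8 → 9 → 16 → 6 → 18 → 15 → 10 → 17

Visit 12
12 → 11
11 → 3
3 → 13
13 → 2
13 → 5
5 → 14
14 → 1
1 → 4
4 → 7
7 → 8
8 → 9
9 → 16
16 → 6
9 → 18
18 → 15
8 → 10
4 → 17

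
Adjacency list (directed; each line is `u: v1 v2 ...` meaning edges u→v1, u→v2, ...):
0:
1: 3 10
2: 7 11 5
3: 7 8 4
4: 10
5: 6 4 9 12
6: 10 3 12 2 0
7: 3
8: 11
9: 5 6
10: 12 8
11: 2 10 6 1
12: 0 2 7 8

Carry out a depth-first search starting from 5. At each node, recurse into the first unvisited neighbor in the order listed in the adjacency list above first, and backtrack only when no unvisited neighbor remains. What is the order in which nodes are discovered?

Visit 5
5 → 6
6 → 10
10 → 12
12 → 0
12 → 2
2 → 7
7 → 3
3 → 8
8 → 11
11 → 1
3 → 4
5 → 9

5, 6, 10, 12, 0, 2, 7, 3, 8, 11, 1, 4, 9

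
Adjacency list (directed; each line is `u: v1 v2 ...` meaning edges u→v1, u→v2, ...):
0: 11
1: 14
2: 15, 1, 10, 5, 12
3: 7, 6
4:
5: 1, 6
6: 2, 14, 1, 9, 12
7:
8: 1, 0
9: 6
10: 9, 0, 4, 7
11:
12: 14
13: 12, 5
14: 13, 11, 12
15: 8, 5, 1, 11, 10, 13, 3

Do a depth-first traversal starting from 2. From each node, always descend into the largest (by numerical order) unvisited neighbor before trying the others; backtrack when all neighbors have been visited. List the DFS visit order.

Visit 2
2 → 15
15 → 13
13 → 12
12 → 14
14 → 11
13 → 5
5 → 6
6 → 9
6 → 1
15 → 10
10 → 7
10 → 4
10 → 0
15 → 8
15 → 3

2 -> 15 -> 13 -> 12 -> 14 -> 11 -> 5 -> 6 -> 9 -> 1 -> 10 -> 7 -> 4 -> 0 -> 8 -> 3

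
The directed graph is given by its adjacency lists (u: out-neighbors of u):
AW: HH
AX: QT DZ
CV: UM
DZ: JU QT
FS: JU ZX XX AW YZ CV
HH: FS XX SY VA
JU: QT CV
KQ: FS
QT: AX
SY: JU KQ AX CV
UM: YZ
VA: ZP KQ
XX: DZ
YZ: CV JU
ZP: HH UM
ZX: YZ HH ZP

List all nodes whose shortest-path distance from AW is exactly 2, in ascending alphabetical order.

Level 0: AW
Level 1: HH
Level 2: FS, SY, VA, XX
Level 3: AX, CV, DZ, JU, KQ, YZ, ZP, ZX
Level 4: QT, UM

FS, SY, VA, XX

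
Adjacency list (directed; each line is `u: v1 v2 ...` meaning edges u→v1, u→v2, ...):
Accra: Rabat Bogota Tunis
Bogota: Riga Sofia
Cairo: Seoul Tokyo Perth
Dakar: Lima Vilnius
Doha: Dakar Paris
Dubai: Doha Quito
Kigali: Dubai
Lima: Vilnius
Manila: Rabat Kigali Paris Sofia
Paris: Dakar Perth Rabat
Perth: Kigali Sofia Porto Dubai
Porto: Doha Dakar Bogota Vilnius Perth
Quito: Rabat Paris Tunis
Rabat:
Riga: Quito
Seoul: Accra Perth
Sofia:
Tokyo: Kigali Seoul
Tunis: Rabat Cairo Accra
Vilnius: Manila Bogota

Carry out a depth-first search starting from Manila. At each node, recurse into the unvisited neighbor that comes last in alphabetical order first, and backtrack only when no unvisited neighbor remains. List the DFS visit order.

Visit Manila
Manila → Sofia
Manila → Rabat
Manila → Paris
Paris → Perth
Perth → Porto
Porto → Vilnius
Vilnius → Bogota
Bogota → Riga
Riga → Quito
Quito → Tunis
Tunis → Cairo
Cairo → Tokyo
Tokyo → Seoul
Seoul → Accra
Tokyo → Kigali
Kigali → Dubai
Dubai → Doha
Doha → Dakar
Dakar → Lima

Manila, Sofia, Rabat, Paris, Perth, Porto, Vilnius, Bogota, Riga, Quito, Tunis, Cairo, Tokyo, Seoul, Accra, Kigali, Dubai, Doha, Dakar, Lima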